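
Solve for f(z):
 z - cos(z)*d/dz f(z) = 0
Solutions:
 f(z) = C1 + Integral(z/cos(z), z)


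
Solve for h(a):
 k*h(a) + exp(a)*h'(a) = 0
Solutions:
 h(a) = C1*exp(k*exp(-a))


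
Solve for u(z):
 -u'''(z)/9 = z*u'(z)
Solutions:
 u(z) = C1 + Integral(C2*airyai(-3^(2/3)*z) + C3*airybi(-3^(2/3)*z), z)


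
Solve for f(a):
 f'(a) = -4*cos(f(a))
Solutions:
 f(a) = pi - asin((C1 + exp(8*a))/(C1 - exp(8*a)))
 f(a) = asin((C1 + exp(8*a))/(C1 - exp(8*a)))


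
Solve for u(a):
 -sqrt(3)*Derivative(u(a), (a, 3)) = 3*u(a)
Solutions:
 u(a) = C3*exp(-3^(1/6)*a) + (C1*sin(3^(2/3)*a/2) + C2*cos(3^(2/3)*a/2))*exp(3^(1/6)*a/2)


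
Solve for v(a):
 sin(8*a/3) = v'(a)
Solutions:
 v(a) = C1 - 3*cos(8*a/3)/8


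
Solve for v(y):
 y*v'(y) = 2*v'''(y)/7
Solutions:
 v(y) = C1 + Integral(C2*airyai(2^(2/3)*7^(1/3)*y/2) + C3*airybi(2^(2/3)*7^(1/3)*y/2), y)


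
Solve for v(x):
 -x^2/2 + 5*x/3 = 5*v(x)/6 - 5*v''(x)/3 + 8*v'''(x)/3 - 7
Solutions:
 v(x) = C1*exp(x*(5*5^(2/3)/(12*sqrt(1146) + 407)^(1/3) + 10 + 5^(1/3)*(12*sqrt(1146) + 407)^(1/3))/48)*sin(sqrt(3)*5^(1/3)*x*(-(12*sqrt(1146) + 407)^(1/3) + 5*5^(1/3)/(12*sqrt(1146) + 407)^(1/3))/48) + C2*exp(x*(5*5^(2/3)/(12*sqrt(1146) + 407)^(1/3) + 10 + 5^(1/3)*(12*sqrt(1146) + 407)^(1/3))/48)*cos(sqrt(3)*5^(1/3)*x*(-(12*sqrt(1146) + 407)^(1/3) + 5*5^(1/3)/(12*sqrt(1146) + 407)^(1/3))/48) + C3*exp(x*(-5^(1/3)*(12*sqrt(1146) + 407)^(1/3) - 5*5^(2/3)/(12*sqrt(1146) + 407)^(1/3) + 5)/24) - 3*x^2/5 + 2*x + 6


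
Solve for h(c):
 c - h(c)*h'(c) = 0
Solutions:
 h(c) = -sqrt(C1 + c^2)
 h(c) = sqrt(C1 + c^2)


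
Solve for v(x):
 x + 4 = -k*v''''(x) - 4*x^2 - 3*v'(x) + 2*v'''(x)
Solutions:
 v(x) = C1 + C2*exp(x*(-(sqrt(((81 - 16/k^2)^2 - 256/k^4)/k^2)/2 + 81/(2*k) - 8/k^3)^(1/3) + 2/k - 4/(k^2*(sqrt(((81 - 16/k^2)^2 - 256/k^4)/k^2)/2 + 81/(2*k) - 8/k^3)^(1/3)))/3) + C3*exp(x*((sqrt(((81 - 16/k^2)^2 - 256/k^4)/k^2)/2 + 81/(2*k) - 8/k^3)^(1/3) - sqrt(3)*I*(sqrt(((81 - 16/k^2)^2 - 256/k^4)/k^2)/2 + 81/(2*k) - 8/k^3)^(1/3) + 4/k - 16/(k^2*(-1 + sqrt(3)*I)*(sqrt(((81 - 16/k^2)^2 - 256/k^4)/k^2)/2 + 81/(2*k) - 8/k^3)^(1/3)))/6) + C4*exp(x*((sqrt(((81 - 16/k^2)^2 - 256/k^4)/k^2)/2 + 81/(2*k) - 8/k^3)^(1/3) + sqrt(3)*I*(sqrt(((81 - 16/k^2)^2 - 256/k^4)/k^2)/2 + 81/(2*k) - 8/k^3)^(1/3) + 4/k + 16/(k^2*(1 + sqrt(3)*I)*(sqrt(((81 - 16/k^2)^2 - 256/k^4)/k^2)/2 + 81/(2*k) - 8/k^3)^(1/3)))/6) - 4*x^3/9 - x^2/6 - 28*x/9


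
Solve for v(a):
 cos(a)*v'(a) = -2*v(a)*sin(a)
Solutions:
 v(a) = C1*cos(a)^2


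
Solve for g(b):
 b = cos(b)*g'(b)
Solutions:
 g(b) = C1 + Integral(b/cos(b), b)


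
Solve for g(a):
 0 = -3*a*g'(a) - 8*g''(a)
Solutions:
 g(a) = C1 + C2*erf(sqrt(3)*a/4)


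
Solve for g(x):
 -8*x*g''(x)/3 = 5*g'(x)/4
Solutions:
 g(x) = C1 + C2*x^(17/32)


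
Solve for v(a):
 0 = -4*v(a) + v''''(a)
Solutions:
 v(a) = C1*exp(-sqrt(2)*a) + C2*exp(sqrt(2)*a) + C3*sin(sqrt(2)*a) + C4*cos(sqrt(2)*a)


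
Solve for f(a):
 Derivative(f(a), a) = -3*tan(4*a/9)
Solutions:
 f(a) = C1 + 27*log(cos(4*a/9))/4


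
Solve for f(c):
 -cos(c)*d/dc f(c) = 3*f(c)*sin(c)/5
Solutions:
 f(c) = C1*cos(c)^(3/5)


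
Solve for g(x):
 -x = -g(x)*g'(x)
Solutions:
 g(x) = -sqrt(C1 + x^2)
 g(x) = sqrt(C1 + x^2)


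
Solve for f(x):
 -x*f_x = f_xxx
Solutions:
 f(x) = C1 + Integral(C2*airyai(-x) + C3*airybi(-x), x)


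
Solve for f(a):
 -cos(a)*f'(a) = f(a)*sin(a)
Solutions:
 f(a) = C1*cos(a)


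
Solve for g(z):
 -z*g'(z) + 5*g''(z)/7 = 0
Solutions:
 g(z) = C1 + C2*erfi(sqrt(70)*z/10)


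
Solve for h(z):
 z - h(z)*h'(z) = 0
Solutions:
 h(z) = -sqrt(C1 + z^2)
 h(z) = sqrt(C1 + z^2)


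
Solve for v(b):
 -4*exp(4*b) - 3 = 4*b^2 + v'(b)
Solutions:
 v(b) = C1 - 4*b^3/3 - 3*b - exp(4*b)


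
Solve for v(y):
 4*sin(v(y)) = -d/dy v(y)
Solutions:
 v(y) = -acos((-C1 - exp(8*y))/(C1 - exp(8*y))) + 2*pi
 v(y) = acos((-C1 - exp(8*y))/(C1 - exp(8*y)))


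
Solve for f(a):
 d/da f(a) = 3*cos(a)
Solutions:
 f(a) = C1 + 3*sin(a)


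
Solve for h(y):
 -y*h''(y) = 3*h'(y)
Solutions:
 h(y) = C1 + C2/y^2


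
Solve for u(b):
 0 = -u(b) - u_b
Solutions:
 u(b) = C1*exp(-b)


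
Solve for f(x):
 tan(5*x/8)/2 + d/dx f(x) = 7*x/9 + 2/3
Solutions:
 f(x) = C1 + 7*x^2/18 + 2*x/3 + 4*log(cos(5*x/8))/5


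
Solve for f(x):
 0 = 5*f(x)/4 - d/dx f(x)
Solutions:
 f(x) = C1*exp(5*x/4)


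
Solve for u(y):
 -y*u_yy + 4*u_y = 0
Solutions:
 u(y) = C1 + C2*y^5


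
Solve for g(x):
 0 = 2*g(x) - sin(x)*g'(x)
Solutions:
 g(x) = C1*(cos(x) - 1)/(cos(x) + 1)


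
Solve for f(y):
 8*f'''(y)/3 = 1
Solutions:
 f(y) = C1 + C2*y + C3*y^2 + y^3/16


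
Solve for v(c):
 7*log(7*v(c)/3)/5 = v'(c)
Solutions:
 5*Integral(1/(-log(_y) - log(7) + log(3)), (_y, v(c)))/7 = C1 - c


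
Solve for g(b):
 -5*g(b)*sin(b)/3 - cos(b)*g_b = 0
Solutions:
 g(b) = C1*cos(b)^(5/3)


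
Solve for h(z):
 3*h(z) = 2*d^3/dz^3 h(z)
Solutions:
 h(z) = C3*exp(2^(2/3)*3^(1/3)*z/2) + (C1*sin(2^(2/3)*3^(5/6)*z/4) + C2*cos(2^(2/3)*3^(5/6)*z/4))*exp(-2^(2/3)*3^(1/3)*z/4)


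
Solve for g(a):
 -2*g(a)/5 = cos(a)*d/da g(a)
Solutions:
 g(a) = C1*(sin(a) - 1)^(1/5)/(sin(a) + 1)^(1/5)


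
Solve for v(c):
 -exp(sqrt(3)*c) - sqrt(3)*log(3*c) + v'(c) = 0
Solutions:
 v(c) = C1 + sqrt(3)*c*log(c) + sqrt(3)*c*(-1 + log(3)) + sqrt(3)*exp(sqrt(3)*c)/3


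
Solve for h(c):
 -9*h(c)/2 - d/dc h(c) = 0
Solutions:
 h(c) = C1*exp(-9*c/2)


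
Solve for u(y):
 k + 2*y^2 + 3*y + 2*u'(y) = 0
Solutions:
 u(y) = C1 - k*y/2 - y^3/3 - 3*y^2/4


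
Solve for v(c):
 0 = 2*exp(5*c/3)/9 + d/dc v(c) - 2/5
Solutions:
 v(c) = C1 + 2*c/5 - 2*exp(5*c/3)/15


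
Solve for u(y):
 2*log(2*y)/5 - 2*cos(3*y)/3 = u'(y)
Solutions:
 u(y) = C1 + 2*y*log(y)/5 - 2*y/5 + 2*y*log(2)/5 - 2*sin(3*y)/9


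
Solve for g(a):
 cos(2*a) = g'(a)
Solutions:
 g(a) = C1 + sin(2*a)/2


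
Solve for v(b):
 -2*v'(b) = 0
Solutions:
 v(b) = C1


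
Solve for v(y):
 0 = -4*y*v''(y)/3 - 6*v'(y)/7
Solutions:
 v(y) = C1 + C2*y^(5/14)


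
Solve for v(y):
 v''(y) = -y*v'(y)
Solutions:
 v(y) = C1 + C2*erf(sqrt(2)*y/2)


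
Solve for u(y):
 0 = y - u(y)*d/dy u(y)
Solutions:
 u(y) = -sqrt(C1 + y^2)
 u(y) = sqrt(C1 + y^2)


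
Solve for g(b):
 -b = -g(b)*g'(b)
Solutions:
 g(b) = -sqrt(C1 + b^2)
 g(b) = sqrt(C1 + b^2)


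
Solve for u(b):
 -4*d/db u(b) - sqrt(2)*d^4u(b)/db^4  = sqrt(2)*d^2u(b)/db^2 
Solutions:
 u(b) = C1 + C2*exp(2^(1/6)*3^(1/3)*b*(-2*3^(1/3)/(18 + sqrt(330))^(1/3) + 2^(2/3)*(18 + sqrt(330))^(1/3))/12)*sin(6^(1/6)*b*(6/(18 + sqrt(330))^(1/3) + 6^(2/3)*(18 + sqrt(330))^(1/3))/12) + C3*exp(2^(1/6)*3^(1/3)*b*(-2*3^(1/3)/(18 + sqrt(330))^(1/3) + 2^(2/3)*(18 + sqrt(330))^(1/3))/12)*cos(6^(1/6)*b*(6/(18 + sqrt(330))^(1/3) + 6^(2/3)*(18 + sqrt(330))^(1/3))/12) + C4*exp(-2^(1/6)*3^(1/3)*b*(-2*3^(1/3)/(18 + sqrt(330))^(1/3) + 2^(2/3)*(18 + sqrt(330))^(1/3))/6)


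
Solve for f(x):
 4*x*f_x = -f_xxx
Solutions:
 f(x) = C1 + Integral(C2*airyai(-2^(2/3)*x) + C3*airybi(-2^(2/3)*x), x)


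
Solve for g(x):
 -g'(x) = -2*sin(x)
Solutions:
 g(x) = C1 - 2*cos(x)


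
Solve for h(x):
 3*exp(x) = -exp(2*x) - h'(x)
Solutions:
 h(x) = C1 - exp(2*x)/2 - 3*exp(x)


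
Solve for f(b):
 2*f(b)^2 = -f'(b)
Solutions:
 f(b) = 1/(C1 + 2*b)


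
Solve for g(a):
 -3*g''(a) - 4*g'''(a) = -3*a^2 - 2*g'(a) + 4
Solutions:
 g(a) = C1 + C2*exp(a*(-3 + sqrt(41))/8) + C3*exp(-a*(3 + sqrt(41))/8) - a^3/2 - 9*a^2/4 - 43*a/4


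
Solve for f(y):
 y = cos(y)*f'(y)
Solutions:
 f(y) = C1 + Integral(y/cos(y), y)


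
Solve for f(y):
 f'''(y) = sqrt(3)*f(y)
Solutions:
 f(y) = C3*exp(3^(1/6)*y) + (C1*sin(3^(2/3)*y/2) + C2*cos(3^(2/3)*y/2))*exp(-3^(1/6)*y/2)


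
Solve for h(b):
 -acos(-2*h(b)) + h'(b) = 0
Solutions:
 Integral(1/acos(-2*_y), (_y, h(b))) = C1 + b


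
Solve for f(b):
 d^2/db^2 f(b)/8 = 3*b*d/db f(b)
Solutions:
 f(b) = C1 + C2*erfi(2*sqrt(3)*b)


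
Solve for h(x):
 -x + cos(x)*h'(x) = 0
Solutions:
 h(x) = C1 + Integral(x/cos(x), x)


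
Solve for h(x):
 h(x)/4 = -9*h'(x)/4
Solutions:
 h(x) = C1*exp(-x/9)


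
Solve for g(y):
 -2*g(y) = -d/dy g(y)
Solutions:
 g(y) = C1*exp(2*y)


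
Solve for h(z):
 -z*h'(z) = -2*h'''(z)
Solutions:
 h(z) = C1 + Integral(C2*airyai(2^(2/3)*z/2) + C3*airybi(2^(2/3)*z/2), z)


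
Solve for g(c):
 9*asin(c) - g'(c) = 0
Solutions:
 g(c) = C1 + 9*c*asin(c) + 9*sqrt(1 - c^2)


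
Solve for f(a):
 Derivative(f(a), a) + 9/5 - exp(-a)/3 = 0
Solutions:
 f(a) = C1 - 9*a/5 - exp(-a)/3


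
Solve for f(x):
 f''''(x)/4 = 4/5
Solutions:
 f(x) = C1 + C2*x + C3*x^2 + C4*x^3 + 2*x^4/15


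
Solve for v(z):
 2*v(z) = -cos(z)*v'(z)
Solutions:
 v(z) = C1*(sin(z) - 1)/(sin(z) + 1)


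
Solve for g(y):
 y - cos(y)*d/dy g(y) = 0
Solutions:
 g(y) = C1 + Integral(y/cos(y), y)


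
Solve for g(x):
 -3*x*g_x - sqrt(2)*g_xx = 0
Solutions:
 g(x) = C1 + C2*erf(2^(1/4)*sqrt(3)*x/2)


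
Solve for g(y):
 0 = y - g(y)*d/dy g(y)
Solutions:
 g(y) = -sqrt(C1 + y^2)
 g(y) = sqrt(C1 + y^2)


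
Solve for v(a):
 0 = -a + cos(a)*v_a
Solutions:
 v(a) = C1 + Integral(a/cos(a), a)


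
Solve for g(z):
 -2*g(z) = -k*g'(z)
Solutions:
 g(z) = C1*exp(2*z/k)


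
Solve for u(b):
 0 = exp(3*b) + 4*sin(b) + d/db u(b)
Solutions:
 u(b) = C1 - exp(3*b)/3 + 4*cos(b)


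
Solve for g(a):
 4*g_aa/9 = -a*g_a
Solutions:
 g(a) = C1 + C2*erf(3*sqrt(2)*a/4)


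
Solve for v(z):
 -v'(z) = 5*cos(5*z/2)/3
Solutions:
 v(z) = C1 - 2*sin(5*z/2)/3


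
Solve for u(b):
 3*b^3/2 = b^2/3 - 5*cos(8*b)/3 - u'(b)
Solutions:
 u(b) = C1 - 3*b^4/8 + b^3/9 - 5*sin(8*b)/24


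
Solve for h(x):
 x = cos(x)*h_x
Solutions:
 h(x) = C1 + Integral(x/cos(x), x)


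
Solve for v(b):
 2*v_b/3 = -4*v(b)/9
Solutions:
 v(b) = C1*exp(-2*b/3)


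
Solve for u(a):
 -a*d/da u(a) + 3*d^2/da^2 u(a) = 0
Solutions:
 u(a) = C1 + C2*erfi(sqrt(6)*a/6)


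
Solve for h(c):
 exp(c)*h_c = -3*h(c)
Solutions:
 h(c) = C1*exp(3*exp(-c))


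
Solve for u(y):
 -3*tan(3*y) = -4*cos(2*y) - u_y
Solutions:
 u(y) = C1 - log(cos(3*y)) - 2*sin(2*y)


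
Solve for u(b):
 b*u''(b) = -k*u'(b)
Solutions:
 u(b) = C1 + b^(1 - re(k))*(C2*sin(log(b)*Abs(im(k))) + C3*cos(log(b)*im(k)))


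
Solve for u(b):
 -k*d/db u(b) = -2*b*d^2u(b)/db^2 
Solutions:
 u(b) = C1 + b^(re(k)/2 + 1)*(C2*sin(log(b)*Abs(im(k))/2) + C3*cos(log(b)*im(k)/2))


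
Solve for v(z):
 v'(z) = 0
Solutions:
 v(z) = C1


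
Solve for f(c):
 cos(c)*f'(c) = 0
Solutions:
 f(c) = C1


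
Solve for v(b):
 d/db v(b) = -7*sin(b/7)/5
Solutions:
 v(b) = C1 + 49*cos(b/7)/5


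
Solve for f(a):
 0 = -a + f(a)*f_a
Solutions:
 f(a) = -sqrt(C1 + a^2)
 f(a) = sqrt(C1 + a^2)


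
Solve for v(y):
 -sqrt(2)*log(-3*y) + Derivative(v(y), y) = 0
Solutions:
 v(y) = C1 + sqrt(2)*y*log(-y) + sqrt(2)*y*(-1 + log(3))


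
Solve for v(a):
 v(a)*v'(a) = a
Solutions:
 v(a) = -sqrt(C1 + a^2)
 v(a) = sqrt(C1 + a^2)


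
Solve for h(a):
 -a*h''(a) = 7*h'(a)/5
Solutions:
 h(a) = C1 + C2/a^(2/5)


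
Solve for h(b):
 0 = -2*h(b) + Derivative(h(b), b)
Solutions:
 h(b) = C1*exp(2*b)


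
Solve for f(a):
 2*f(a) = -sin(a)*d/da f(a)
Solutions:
 f(a) = C1*(cos(a) + 1)/(cos(a) - 1)


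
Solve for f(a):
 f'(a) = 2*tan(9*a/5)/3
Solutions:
 f(a) = C1 - 10*log(cos(9*a/5))/27


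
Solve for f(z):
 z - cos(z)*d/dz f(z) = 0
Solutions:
 f(z) = C1 + Integral(z/cos(z), z)


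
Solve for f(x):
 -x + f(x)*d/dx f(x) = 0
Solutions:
 f(x) = -sqrt(C1 + x^2)
 f(x) = sqrt(C1 + x^2)


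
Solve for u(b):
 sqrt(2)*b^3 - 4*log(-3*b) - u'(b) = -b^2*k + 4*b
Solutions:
 u(b) = C1 + sqrt(2)*b^4/4 + b^3*k/3 - 2*b^2 - 4*b*log(-b) + 4*b*(1 - log(3))


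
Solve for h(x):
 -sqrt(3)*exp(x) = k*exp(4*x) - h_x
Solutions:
 h(x) = C1 + k*exp(4*x)/4 + sqrt(3)*exp(x)


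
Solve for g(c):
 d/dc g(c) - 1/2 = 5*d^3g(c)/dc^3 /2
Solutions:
 g(c) = C1 + C2*exp(-sqrt(10)*c/5) + C3*exp(sqrt(10)*c/5) + c/2


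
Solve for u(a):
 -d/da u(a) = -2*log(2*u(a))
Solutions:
 -Integral(1/(log(_y) + log(2)), (_y, u(a)))/2 = C1 - a


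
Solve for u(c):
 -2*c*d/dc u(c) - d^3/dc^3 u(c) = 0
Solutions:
 u(c) = C1 + Integral(C2*airyai(-2^(1/3)*c) + C3*airybi(-2^(1/3)*c), c)


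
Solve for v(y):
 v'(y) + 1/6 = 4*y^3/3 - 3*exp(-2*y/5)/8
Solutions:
 v(y) = C1 + y^4/3 - y/6 + 15*exp(-2*y/5)/16


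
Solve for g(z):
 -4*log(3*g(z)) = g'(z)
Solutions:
 Integral(1/(log(_y) + log(3)), (_y, g(z)))/4 = C1 - z


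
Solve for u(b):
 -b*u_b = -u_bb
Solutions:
 u(b) = C1 + C2*erfi(sqrt(2)*b/2)


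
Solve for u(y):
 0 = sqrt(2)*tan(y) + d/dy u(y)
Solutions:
 u(y) = C1 + sqrt(2)*log(cos(y))


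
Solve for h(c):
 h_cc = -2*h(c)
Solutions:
 h(c) = C1*sin(sqrt(2)*c) + C2*cos(sqrt(2)*c)


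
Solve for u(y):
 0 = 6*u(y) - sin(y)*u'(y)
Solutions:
 u(y) = C1*(cos(y)^3 - 3*cos(y)^2 + 3*cos(y) - 1)/(cos(y)^3 + 3*cos(y)^2 + 3*cos(y) + 1)


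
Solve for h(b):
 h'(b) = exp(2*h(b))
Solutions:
 h(b) = log(-sqrt(-1/(C1 + b))) - log(2)/2
 h(b) = log(-1/(C1 + b))/2 - log(2)/2


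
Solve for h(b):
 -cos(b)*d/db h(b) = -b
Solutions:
 h(b) = C1 + Integral(b/cos(b), b)


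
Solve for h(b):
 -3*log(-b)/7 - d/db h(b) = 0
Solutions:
 h(b) = C1 - 3*b*log(-b)/7 + 3*b/7


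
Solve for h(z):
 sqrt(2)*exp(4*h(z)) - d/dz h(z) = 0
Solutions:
 h(z) = log(-(-1/(C1 + 4*sqrt(2)*z))^(1/4))
 h(z) = log(-1/(C1 + 4*sqrt(2)*z))/4
 h(z) = log(-I*(-1/(C1 + 4*sqrt(2)*z))^(1/4))
 h(z) = log(I*(-1/(C1 + 4*sqrt(2)*z))^(1/4))


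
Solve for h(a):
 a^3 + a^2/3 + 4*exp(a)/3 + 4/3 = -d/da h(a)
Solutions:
 h(a) = C1 - a^4/4 - a^3/9 - 4*a/3 - 4*exp(a)/3


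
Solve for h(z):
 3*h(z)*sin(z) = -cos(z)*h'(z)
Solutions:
 h(z) = C1*cos(z)^3


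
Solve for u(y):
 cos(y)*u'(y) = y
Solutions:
 u(y) = C1 + Integral(y/cos(y), y)


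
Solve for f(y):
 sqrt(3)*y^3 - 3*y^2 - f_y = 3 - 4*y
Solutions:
 f(y) = C1 + sqrt(3)*y^4/4 - y^3 + 2*y^2 - 3*y


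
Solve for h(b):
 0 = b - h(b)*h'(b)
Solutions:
 h(b) = -sqrt(C1 + b^2)
 h(b) = sqrt(C1 + b^2)


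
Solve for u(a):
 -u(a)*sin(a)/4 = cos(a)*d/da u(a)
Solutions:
 u(a) = C1*cos(a)^(1/4)


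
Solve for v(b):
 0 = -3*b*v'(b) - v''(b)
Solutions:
 v(b) = C1 + C2*erf(sqrt(6)*b/2)


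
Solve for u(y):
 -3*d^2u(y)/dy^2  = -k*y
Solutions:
 u(y) = C1 + C2*y + k*y^3/18


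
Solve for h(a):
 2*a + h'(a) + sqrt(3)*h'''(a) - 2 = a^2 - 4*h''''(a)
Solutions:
 h(a) = C1 + C2*exp(a*(-2*sqrt(3) + 3^(2/3)/(sqrt(3) + 72 + sqrt(-3 + (sqrt(3) + 72)^2))^(1/3) + 3^(1/3)*(sqrt(3) + 72 + sqrt(-3 + (sqrt(3) + 72)^2))^(1/3))/24)*sin(3^(1/6)*a*(-3^(2/3)*(sqrt(3) + 72 + sqrt(-3 + (sqrt(3) + 72)^2))^(1/3) + 3/(sqrt(3) + 72 + sqrt(-3 + (sqrt(3) + 72)^2))^(1/3))/24) + C3*exp(a*(-2*sqrt(3) + 3^(2/3)/(sqrt(3) + 72 + sqrt(-3 + (sqrt(3) + 72)^2))^(1/3) + 3^(1/3)*(sqrt(3) + 72 + sqrt(-3 + (sqrt(3) + 72)^2))^(1/3))/24)*cos(3^(1/6)*a*(-3^(2/3)*(sqrt(3) + 72 + sqrt(-3 + (sqrt(3) + 72)^2))^(1/3) + 3/(sqrt(3) + 72 + sqrt(-3 + (sqrt(3) + 72)^2))^(1/3))/24) + C4*exp(-a*(3^(2/3)/(sqrt(3) + 72 + sqrt(-3 + (sqrt(3) + 72)^2))^(1/3) + sqrt(3) + 3^(1/3)*(sqrt(3) + 72 + sqrt(-3 + (sqrt(3) + 72)^2))^(1/3))/12) + a^3/3 - a^2 - 2*sqrt(3)*a + 2*a


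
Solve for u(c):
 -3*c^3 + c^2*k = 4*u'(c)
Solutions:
 u(c) = C1 - 3*c^4/16 + c^3*k/12


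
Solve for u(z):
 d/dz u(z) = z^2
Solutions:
 u(z) = C1 + z^3/3


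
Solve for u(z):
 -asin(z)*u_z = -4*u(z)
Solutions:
 u(z) = C1*exp(4*Integral(1/asin(z), z))


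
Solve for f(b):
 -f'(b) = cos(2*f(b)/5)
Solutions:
 b - 5*log(sin(2*f(b)/5) - 1)/4 + 5*log(sin(2*f(b)/5) + 1)/4 = C1


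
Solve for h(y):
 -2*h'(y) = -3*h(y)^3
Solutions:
 h(y) = -sqrt(-1/(C1 + 3*y))
 h(y) = sqrt(-1/(C1 + 3*y))


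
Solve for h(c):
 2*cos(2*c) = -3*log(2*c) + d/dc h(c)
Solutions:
 h(c) = C1 + 3*c*log(c) - 3*c + 3*c*log(2) + sin(2*c)


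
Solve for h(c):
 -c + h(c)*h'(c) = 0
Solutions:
 h(c) = -sqrt(C1 + c^2)
 h(c) = sqrt(C1 + c^2)


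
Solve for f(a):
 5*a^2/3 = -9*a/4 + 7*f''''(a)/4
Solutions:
 f(a) = C1 + C2*a + C3*a^2 + C4*a^3 + a^6/378 + 3*a^5/280


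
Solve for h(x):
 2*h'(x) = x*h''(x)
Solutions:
 h(x) = C1 + C2*x^3


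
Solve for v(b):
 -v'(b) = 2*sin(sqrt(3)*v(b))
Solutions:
 v(b) = sqrt(3)*(-acos((-exp(2*sqrt(3)*C1) - exp(4*sqrt(3)*b))/(exp(2*sqrt(3)*C1) - exp(4*sqrt(3)*b))) + 2*pi)/3
 v(b) = sqrt(3)*acos((-exp(2*sqrt(3)*C1) - exp(4*sqrt(3)*b))/(exp(2*sqrt(3)*C1) - exp(4*sqrt(3)*b)))/3


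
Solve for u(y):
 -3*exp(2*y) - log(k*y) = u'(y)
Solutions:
 u(y) = C1 - y*log(k*y) + y - 3*exp(2*y)/2


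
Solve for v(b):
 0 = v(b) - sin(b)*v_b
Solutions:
 v(b) = C1*sqrt(cos(b) - 1)/sqrt(cos(b) + 1)


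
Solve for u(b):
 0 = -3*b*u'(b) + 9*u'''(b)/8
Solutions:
 u(b) = C1 + Integral(C2*airyai(2*3^(2/3)*b/3) + C3*airybi(2*3^(2/3)*b/3), b)


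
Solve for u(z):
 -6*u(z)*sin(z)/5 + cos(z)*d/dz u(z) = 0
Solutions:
 u(z) = C1/cos(z)^(6/5)


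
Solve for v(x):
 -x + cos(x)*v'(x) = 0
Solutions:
 v(x) = C1 + Integral(x/cos(x), x)


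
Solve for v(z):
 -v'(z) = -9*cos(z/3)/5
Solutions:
 v(z) = C1 + 27*sin(z/3)/5


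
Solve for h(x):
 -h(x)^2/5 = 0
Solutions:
 h(x) = 0


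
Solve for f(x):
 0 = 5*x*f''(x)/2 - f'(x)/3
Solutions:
 f(x) = C1 + C2*x^(17/15)


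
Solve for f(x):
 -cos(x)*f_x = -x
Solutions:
 f(x) = C1 + Integral(x/cos(x), x)


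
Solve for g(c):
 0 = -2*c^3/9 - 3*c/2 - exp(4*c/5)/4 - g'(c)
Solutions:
 g(c) = C1 - c^4/18 - 3*c^2/4 - 5*exp(4*c/5)/16


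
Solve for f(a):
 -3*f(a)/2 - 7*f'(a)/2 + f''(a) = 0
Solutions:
 f(a) = C1*exp(a*(7 - sqrt(73))/4) + C2*exp(a*(7 + sqrt(73))/4)


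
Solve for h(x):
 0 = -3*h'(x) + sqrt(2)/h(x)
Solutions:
 h(x) = -sqrt(C1 + 6*sqrt(2)*x)/3
 h(x) = sqrt(C1 + 6*sqrt(2)*x)/3


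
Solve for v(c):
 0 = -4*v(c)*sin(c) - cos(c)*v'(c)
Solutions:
 v(c) = C1*cos(c)^4


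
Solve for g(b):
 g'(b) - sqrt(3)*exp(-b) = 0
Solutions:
 g(b) = C1 - sqrt(3)*exp(-b)


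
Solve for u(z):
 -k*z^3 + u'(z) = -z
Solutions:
 u(z) = C1 + k*z^4/4 - z^2/2


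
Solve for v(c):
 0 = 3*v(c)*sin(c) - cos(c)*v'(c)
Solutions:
 v(c) = C1/cos(c)^3


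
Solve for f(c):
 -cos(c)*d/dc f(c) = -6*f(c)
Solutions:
 f(c) = C1*(sin(c)^3 + 3*sin(c)^2 + 3*sin(c) + 1)/(sin(c)^3 - 3*sin(c)^2 + 3*sin(c) - 1)


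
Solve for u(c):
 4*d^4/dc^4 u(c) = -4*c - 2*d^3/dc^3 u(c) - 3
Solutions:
 u(c) = C1 + C2*c + C3*c^2 + C4*exp(-c/2) - c^4/12 + 5*c^3/12


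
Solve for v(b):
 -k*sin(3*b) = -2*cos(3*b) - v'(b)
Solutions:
 v(b) = C1 - k*cos(3*b)/3 - 2*sin(3*b)/3


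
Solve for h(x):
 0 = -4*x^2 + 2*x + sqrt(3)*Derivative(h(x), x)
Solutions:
 h(x) = C1 + 4*sqrt(3)*x^3/9 - sqrt(3)*x^2/3


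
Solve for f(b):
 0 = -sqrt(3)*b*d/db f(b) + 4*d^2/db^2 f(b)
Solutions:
 f(b) = C1 + C2*erfi(sqrt(2)*3^(1/4)*b/4)


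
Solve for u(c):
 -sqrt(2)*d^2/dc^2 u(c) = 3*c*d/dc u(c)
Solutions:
 u(c) = C1 + C2*erf(2^(1/4)*sqrt(3)*c/2)


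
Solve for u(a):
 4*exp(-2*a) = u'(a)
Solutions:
 u(a) = C1 - 2*exp(-2*a)


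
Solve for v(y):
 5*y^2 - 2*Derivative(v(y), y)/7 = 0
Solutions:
 v(y) = C1 + 35*y^3/6


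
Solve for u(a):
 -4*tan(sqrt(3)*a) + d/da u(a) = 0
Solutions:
 u(a) = C1 - 4*sqrt(3)*log(cos(sqrt(3)*a))/3


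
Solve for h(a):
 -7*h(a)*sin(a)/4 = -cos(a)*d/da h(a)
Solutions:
 h(a) = C1/cos(a)^(7/4)


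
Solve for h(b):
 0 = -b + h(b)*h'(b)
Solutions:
 h(b) = -sqrt(C1 + b^2)
 h(b) = sqrt(C1 + b^2)


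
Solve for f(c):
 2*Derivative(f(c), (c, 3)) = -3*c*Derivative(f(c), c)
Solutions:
 f(c) = C1 + Integral(C2*airyai(-2^(2/3)*3^(1/3)*c/2) + C3*airybi(-2^(2/3)*3^(1/3)*c/2), c)


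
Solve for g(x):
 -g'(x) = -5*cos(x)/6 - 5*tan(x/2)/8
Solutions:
 g(x) = C1 - 5*log(cos(x/2))/4 + 5*sin(x)/6


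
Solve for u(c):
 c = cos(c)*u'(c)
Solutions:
 u(c) = C1 + Integral(c/cos(c), c)


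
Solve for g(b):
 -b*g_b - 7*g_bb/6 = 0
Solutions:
 g(b) = C1 + C2*erf(sqrt(21)*b/7)


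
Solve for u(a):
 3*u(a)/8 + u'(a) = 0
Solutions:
 u(a) = C1*exp(-3*a/8)


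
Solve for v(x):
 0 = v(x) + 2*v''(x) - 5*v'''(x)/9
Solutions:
 v(x) = C1*exp(x*(-4*3^(2/3) - 3*3^(1/3) + 12)/10)*sin(3*3^(1/6)*x*(4 - 3^(2/3))/10) + C2*exp(x*(-4*3^(2/3) - 3*3^(1/3) + 12)/10)*cos(3*3^(1/6)*x*(4 - 3^(2/3))/10) + C3*exp(x*(3*3^(1/3) + 6 + 4*3^(2/3))/5)


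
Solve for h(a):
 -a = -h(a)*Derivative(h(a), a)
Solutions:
 h(a) = -sqrt(C1 + a^2)
 h(a) = sqrt(C1 + a^2)


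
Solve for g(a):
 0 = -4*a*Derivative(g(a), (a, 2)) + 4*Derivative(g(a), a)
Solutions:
 g(a) = C1 + C2*a^2


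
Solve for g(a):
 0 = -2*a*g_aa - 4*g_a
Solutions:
 g(a) = C1 + C2/a


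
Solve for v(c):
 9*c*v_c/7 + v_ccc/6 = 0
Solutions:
 v(c) = C1 + Integral(C2*airyai(-3*2^(1/3)*7^(2/3)*c/7) + C3*airybi(-3*2^(1/3)*7^(2/3)*c/7), c)


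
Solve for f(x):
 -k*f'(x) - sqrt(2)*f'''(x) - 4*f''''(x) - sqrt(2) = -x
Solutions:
 f(x) = C1 + C2*exp(-x*(2^(1/3)*(108*k + sqrt((108*k + sqrt(2))^2 - 2) + sqrt(2))^(1/3) + sqrt(2) + 2^(2/3)/(108*k + sqrt((108*k + sqrt(2))^2 - 2) + sqrt(2))^(1/3))/12) + C3*exp(x*(2^(1/3)*(108*k + sqrt((108*k + sqrt(2))^2 - 2) + sqrt(2))^(1/3) - 2^(1/3)*sqrt(3)*I*(108*k + sqrt((108*k + sqrt(2))^2 - 2) + sqrt(2))^(1/3) - 2*sqrt(2) - 4*2^(2/3)/((-1 + sqrt(3)*I)*(108*k + sqrt((108*k + sqrt(2))^2 - 2) + sqrt(2))^(1/3)))/24) + C4*exp(x*(2^(1/3)*(108*k + sqrt((108*k + sqrt(2))^2 - 2) + sqrt(2))^(1/3) + 2^(1/3)*sqrt(3)*I*(108*k + sqrt((108*k + sqrt(2))^2 - 2) + sqrt(2))^(1/3) - 2*sqrt(2) + 4*2^(2/3)/((1 + sqrt(3)*I)*(108*k + sqrt((108*k + sqrt(2))^2 - 2) + sqrt(2))^(1/3)))/24) + x^2/(2*k) - sqrt(2)*x/k


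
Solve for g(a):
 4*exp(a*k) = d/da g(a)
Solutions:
 g(a) = C1 + 4*exp(a*k)/k


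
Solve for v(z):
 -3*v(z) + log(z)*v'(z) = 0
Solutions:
 v(z) = C1*exp(3*li(z))


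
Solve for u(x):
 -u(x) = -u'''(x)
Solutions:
 u(x) = C3*exp(x) + (C1*sin(sqrt(3)*x/2) + C2*cos(sqrt(3)*x/2))*exp(-x/2)


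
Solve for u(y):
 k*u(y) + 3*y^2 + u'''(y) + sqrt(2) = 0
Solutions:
 u(y) = C1*exp(y*(-k)^(1/3)) + C2*exp(y*(-k)^(1/3)*(-1 + sqrt(3)*I)/2) + C3*exp(-y*(-k)^(1/3)*(1 + sqrt(3)*I)/2) - 3*y^2/k - sqrt(2)/k


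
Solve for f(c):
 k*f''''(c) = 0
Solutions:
 f(c) = C1 + C2*c + C3*c^2 + C4*c^3


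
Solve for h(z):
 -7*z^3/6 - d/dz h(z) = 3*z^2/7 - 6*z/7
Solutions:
 h(z) = C1 - 7*z^4/24 - z^3/7 + 3*z^2/7


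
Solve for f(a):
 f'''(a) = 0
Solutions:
 f(a) = C1 + C2*a + C3*a^2


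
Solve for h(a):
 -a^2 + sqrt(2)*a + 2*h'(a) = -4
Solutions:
 h(a) = C1 + a^3/6 - sqrt(2)*a^2/4 - 2*a


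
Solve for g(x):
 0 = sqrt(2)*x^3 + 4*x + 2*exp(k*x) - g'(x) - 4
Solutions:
 g(x) = C1 + sqrt(2)*x^4/4 + 2*x^2 - 4*x + 2*exp(k*x)/k


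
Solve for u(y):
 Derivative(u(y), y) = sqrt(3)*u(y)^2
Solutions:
 u(y) = -1/(C1 + sqrt(3)*y)


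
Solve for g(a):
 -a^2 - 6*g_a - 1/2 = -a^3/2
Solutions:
 g(a) = C1 + a^4/48 - a^3/18 - a/12


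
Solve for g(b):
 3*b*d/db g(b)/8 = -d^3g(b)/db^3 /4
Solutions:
 g(b) = C1 + Integral(C2*airyai(-2^(2/3)*3^(1/3)*b/2) + C3*airybi(-2^(2/3)*3^(1/3)*b/2), b)


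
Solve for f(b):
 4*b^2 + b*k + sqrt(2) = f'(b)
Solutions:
 f(b) = C1 + 4*b^3/3 + b^2*k/2 + sqrt(2)*b


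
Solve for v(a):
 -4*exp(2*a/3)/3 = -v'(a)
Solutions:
 v(a) = C1 + 2*exp(2*a/3)


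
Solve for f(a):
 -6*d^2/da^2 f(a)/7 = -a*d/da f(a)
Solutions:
 f(a) = C1 + C2*erfi(sqrt(21)*a/6)


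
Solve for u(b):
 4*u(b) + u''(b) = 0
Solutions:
 u(b) = C1*sin(2*b) + C2*cos(2*b)


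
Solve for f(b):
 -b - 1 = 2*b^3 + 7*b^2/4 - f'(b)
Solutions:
 f(b) = C1 + b^4/2 + 7*b^3/12 + b^2/2 + b


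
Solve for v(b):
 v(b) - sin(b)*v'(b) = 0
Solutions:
 v(b) = C1*sqrt(cos(b) - 1)/sqrt(cos(b) + 1)


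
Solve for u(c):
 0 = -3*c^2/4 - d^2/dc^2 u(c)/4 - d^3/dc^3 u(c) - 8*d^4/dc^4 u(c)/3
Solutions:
 u(c) = C1 + C2*c - c^4/4 + 4*c^3 - 16*c^2 + (C3*sin(sqrt(15)*c/16) + C4*cos(sqrt(15)*c/16))*exp(-3*c/16)


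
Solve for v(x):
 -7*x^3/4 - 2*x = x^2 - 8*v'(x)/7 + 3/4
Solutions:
 v(x) = C1 + 49*x^4/128 + 7*x^3/24 + 7*x^2/8 + 21*x/32


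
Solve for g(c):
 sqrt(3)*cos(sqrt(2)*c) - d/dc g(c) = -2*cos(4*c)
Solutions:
 g(c) = C1 + sin(4*c)/2 + sqrt(6)*sin(sqrt(2)*c)/2


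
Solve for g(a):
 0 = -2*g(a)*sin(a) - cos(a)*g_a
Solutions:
 g(a) = C1*cos(a)^2


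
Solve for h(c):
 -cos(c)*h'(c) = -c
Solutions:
 h(c) = C1 + Integral(c/cos(c), c)


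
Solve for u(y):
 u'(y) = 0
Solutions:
 u(y) = C1


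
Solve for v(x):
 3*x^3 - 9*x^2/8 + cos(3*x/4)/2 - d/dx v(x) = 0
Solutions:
 v(x) = C1 + 3*x^4/4 - 3*x^3/8 + 2*sin(3*x/4)/3


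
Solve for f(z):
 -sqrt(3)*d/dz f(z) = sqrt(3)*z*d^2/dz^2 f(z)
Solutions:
 f(z) = C1 + C2*log(z)


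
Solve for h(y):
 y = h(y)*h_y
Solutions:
 h(y) = -sqrt(C1 + y^2)
 h(y) = sqrt(C1 + y^2)


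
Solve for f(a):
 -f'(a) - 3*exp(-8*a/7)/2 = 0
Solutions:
 f(a) = C1 + 21*exp(-8*a/7)/16


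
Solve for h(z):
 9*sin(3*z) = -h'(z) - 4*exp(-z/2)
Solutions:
 h(z) = C1 + 3*cos(3*z) + 8*exp(-z/2)


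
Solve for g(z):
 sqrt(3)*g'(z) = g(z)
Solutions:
 g(z) = C1*exp(sqrt(3)*z/3)


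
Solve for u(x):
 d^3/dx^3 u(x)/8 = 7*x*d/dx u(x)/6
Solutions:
 u(x) = C1 + Integral(C2*airyai(28^(1/3)*3^(2/3)*x/3) + C3*airybi(28^(1/3)*3^(2/3)*x/3), x)


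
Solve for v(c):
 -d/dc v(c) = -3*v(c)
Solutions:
 v(c) = C1*exp(3*c)


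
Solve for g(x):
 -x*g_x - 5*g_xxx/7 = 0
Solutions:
 g(x) = C1 + Integral(C2*airyai(-5^(2/3)*7^(1/3)*x/5) + C3*airybi(-5^(2/3)*7^(1/3)*x/5), x)


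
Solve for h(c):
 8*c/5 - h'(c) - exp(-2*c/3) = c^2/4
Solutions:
 h(c) = C1 - c^3/12 + 4*c^2/5 + 3*exp(-2*c/3)/2


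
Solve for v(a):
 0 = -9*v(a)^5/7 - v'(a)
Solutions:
 v(a) = -7^(1/4)*(1/(C1 + 36*a))^(1/4)
 v(a) = 7^(1/4)*(1/(C1 + 36*a))^(1/4)
 v(a) = -7^(1/4)*I*(1/(C1 + 36*a))^(1/4)
 v(a) = 7^(1/4)*I*(1/(C1 + 36*a))^(1/4)


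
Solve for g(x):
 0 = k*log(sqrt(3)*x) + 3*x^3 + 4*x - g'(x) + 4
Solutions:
 g(x) = C1 + k*x*log(x) - k*x + k*x*log(3)/2 + 3*x^4/4 + 2*x^2 + 4*x


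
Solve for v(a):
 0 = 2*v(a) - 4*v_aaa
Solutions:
 v(a) = C3*exp(2^(2/3)*a/2) + (C1*sin(2^(2/3)*sqrt(3)*a/4) + C2*cos(2^(2/3)*sqrt(3)*a/4))*exp(-2^(2/3)*a/4)


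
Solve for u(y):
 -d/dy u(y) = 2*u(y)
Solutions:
 u(y) = C1*exp(-2*y)


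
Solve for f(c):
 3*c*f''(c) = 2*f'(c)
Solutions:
 f(c) = C1 + C2*c^(5/3)


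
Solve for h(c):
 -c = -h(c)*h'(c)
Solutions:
 h(c) = -sqrt(C1 + c^2)
 h(c) = sqrt(C1 + c^2)


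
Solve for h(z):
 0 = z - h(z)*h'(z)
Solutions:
 h(z) = -sqrt(C1 + z^2)
 h(z) = sqrt(C1 + z^2)


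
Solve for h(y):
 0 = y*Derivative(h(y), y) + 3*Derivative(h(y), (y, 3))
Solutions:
 h(y) = C1 + Integral(C2*airyai(-3^(2/3)*y/3) + C3*airybi(-3^(2/3)*y/3), y)


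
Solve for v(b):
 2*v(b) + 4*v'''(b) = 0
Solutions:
 v(b) = C3*exp(-2^(2/3)*b/2) + (C1*sin(2^(2/3)*sqrt(3)*b/4) + C2*cos(2^(2/3)*sqrt(3)*b/4))*exp(2^(2/3)*b/4)


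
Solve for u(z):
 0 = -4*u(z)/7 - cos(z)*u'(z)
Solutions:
 u(z) = C1*(sin(z) - 1)^(2/7)/(sin(z) + 1)^(2/7)


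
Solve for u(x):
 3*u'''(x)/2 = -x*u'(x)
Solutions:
 u(x) = C1 + Integral(C2*airyai(-2^(1/3)*3^(2/3)*x/3) + C3*airybi(-2^(1/3)*3^(2/3)*x/3), x)


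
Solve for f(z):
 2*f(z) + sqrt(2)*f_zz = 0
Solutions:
 f(z) = C1*sin(2^(1/4)*z) + C2*cos(2^(1/4)*z)


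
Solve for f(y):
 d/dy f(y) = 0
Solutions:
 f(y) = C1


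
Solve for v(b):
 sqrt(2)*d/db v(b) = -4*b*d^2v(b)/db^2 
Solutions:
 v(b) = C1 + C2*b^(1 - sqrt(2)/4)


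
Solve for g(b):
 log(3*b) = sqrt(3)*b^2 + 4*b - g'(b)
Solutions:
 g(b) = C1 + sqrt(3)*b^3/3 + 2*b^2 - b*log(b) - b*log(3) + b


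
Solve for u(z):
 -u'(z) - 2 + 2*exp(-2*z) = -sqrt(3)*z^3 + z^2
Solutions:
 u(z) = C1 + sqrt(3)*z^4/4 - z^3/3 - 2*z - exp(-2*z)


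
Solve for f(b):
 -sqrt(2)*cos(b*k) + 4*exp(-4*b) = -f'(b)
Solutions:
 f(b) = C1 + exp(-4*b) + sqrt(2)*sin(b*k)/k


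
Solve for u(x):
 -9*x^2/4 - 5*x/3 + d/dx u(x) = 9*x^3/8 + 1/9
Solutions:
 u(x) = C1 + 9*x^4/32 + 3*x^3/4 + 5*x^2/6 + x/9


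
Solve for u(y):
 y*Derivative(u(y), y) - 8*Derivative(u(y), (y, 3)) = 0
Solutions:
 u(y) = C1 + Integral(C2*airyai(y/2) + C3*airybi(y/2), y)


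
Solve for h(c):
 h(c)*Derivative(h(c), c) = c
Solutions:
 h(c) = -sqrt(C1 + c^2)
 h(c) = sqrt(C1 + c^2)


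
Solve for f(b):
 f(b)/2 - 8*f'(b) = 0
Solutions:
 f(b) = C1*exp(b/16)


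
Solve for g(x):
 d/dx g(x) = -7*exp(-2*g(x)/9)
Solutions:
 g(x) = 9*log(-sqrt(C1 - 7*x)) - 9*log(3) + 9*log(2)/2
 g(x) = 9*log(C1 - 7*x)/2 - 9*log(3) + 9*log(2)/2


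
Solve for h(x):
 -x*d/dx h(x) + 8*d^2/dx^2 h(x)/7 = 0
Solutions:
 h(x) = C1 + C2*erfi(sqrt(7)*x/4)


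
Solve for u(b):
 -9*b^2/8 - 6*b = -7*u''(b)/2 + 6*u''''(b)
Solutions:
 u(b) = C1 + C2*b + C3*exp(-sqrt(21)*b/6) + C4*exp(sqrt(21)*b/6) + 3*b^4/112 + 2*b^3/7 + 27*b^2/49


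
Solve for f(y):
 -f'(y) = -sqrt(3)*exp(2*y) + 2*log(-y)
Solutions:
 f(y) = C1 - 2*y*log(-y) + 2*y + sqrt(3)*exp(2*y)/2


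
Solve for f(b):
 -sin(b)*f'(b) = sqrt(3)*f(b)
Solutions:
 f(b) = C1*(cos(b) + 1)^(sqrt(3)/2)/(cos(b) - 1)^(sqrt(3)/2)


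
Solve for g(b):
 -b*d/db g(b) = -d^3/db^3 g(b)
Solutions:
 g(b) = C1 + Integral(C2*airyai(b) + C3*airybi(b), b)


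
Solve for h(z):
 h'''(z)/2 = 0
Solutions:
 h(z) = C1 + C2*z + C3*z^2


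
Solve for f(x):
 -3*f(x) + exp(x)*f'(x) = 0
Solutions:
 f(x) = C1*exp(-3*exp(-x))


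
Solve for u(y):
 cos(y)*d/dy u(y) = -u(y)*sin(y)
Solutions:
 u(y) = C1*cos(y)


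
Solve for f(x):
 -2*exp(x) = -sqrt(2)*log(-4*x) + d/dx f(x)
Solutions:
 f(x) = C1 + sqrt(2)*x*log(-x) + sqrt(2)*x*(-1 + 2*log(2)) - 2*exp(x)


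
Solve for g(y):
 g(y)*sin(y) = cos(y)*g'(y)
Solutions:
 g(y) = C1/cos(y)


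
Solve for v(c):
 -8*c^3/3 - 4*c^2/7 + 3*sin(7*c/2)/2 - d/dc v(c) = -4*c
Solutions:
 v(c) = C1 - 2*c^4/3 - 4*c^3/21 + 2*c^2 - 3*cos(7*c/2)/7


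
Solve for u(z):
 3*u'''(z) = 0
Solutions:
 u(z) = C1 + C2*z + C3*z^2


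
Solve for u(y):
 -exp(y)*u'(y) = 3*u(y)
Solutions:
 u(y) = C1*exp(3*exp(-y))


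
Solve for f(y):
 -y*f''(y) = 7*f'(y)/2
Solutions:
 f(y) = C1 + C2/y^(5/2)


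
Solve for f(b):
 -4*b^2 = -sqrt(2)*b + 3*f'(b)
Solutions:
 f(b) = C1 - 4*b^3/9 + sqrt(2)*b^2/6


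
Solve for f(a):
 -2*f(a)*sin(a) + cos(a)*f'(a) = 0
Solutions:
 f(a) = C1/cos(a)^2


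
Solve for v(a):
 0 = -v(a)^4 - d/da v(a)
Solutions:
 v(a) = (-3^(2/3) - 3*3^(1/6)*I)*(1/(C1 + a))^(1/3)/6
 v(a) = (-3^(2/3) + 3*3^(1/6)*I)*(1/(C1 + a))^(1/3)/6
 v(a) = (1/(C1 + 3*a))^(1/3)


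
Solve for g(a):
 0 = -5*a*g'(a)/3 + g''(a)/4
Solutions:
 g(a) = C1 + C2*erfi(sqrt(30)*a/3)


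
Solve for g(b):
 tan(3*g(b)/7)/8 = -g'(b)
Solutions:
 g(b) = -7*asin(C1*exp(-3*b/56))/3 + 7*pi/3
 g(b) = 7*asin(C1*exp(-3*b/56))/3


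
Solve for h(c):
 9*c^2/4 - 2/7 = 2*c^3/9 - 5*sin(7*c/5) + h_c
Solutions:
 h(c) = C1 - c^4/18 + 3*c^3/4 - 2*c/7 - 25*cos(7*c/5)/7


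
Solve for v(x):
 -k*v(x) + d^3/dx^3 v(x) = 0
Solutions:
 v(x) = C1*exp(k^(1/3)*x) + C2*exp(k^(1/3)*x*(-1 + sqrt(3)*I)/2) + C3*exp(-k^(1/3)*x*(1 + sqrt(3)*I)/2)


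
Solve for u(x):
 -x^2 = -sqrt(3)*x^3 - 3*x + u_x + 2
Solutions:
 u(x) = C1 + sqrt(3)*x^4/4 - x^3/3 + 3*x^2/2 - 2*x


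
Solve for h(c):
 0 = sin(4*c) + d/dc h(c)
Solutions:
 h(c) = C1 + cos(4*c)/4


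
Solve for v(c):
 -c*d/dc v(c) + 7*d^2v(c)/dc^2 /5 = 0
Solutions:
 v(c) = C1 + C2*erfi(sqrt(70)*c/14)


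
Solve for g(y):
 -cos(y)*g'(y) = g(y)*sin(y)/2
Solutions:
 g(y) = C1*sqrt(cos(y))


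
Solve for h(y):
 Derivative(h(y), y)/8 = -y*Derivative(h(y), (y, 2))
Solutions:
 h(y) = C1 + C2*y^(7/8)


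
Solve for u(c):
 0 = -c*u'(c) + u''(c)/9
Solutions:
 u(c) = C1 + C2*erfi(3*sqrt(2)*c/2)


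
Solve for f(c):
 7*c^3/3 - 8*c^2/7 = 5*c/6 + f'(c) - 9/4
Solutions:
 f(c) = C1 + 7*c^4/12 - 8*c^3/21 - 5*c^2/12 + 9*c/4


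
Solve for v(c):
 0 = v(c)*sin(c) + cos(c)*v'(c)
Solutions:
 v(c) = C1*cos(c)


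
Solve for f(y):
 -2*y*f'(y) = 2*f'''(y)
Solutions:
 f(y) = C1 + Integral(C2*airyai(-y) + C3*airybi(-y), y)


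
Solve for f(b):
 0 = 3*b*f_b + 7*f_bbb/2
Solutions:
 f(b) = C1 + Integral(C2*airyai(-6^(1/3)*7^(2/3)*b/7) + C3*airybi(-6^(1/3)*7^(2/3)*b/7), b)


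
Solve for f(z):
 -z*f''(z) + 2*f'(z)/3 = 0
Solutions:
 f(z) = C1 + C2*z^(5/3)


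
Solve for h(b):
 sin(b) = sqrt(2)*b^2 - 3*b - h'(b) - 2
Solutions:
 h(b) = C1 + sqrt(2)*b^3/3 - 3*b^2/2 - 2*b + cos(b)


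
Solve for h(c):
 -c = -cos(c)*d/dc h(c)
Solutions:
 h(c) = C1 + Integral(c/cos(c), c)


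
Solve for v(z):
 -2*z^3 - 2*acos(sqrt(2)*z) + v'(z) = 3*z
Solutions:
 v(z) = C1 + z^4/2 + 3*z^2/2 + 2*z*acos(sqrt(2)*z) - sqrt(2)*sqrt(1 - 2*z^2)


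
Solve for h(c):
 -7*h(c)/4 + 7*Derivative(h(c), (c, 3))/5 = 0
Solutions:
 h(c) = C3*exp(10^(1/3)*c/2) + (C1*sin(10^(1/3)*sqrt(3)*c/4) + C2*cos(10^(1/3)*sqrt(3)*c/4))*exp(-10^(1/3)*c/4)


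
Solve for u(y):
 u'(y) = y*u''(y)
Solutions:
 u(y) = C1 + C2*y^2


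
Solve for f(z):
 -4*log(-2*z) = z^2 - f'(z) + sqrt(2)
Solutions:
 f(z) = C1 + z^3/3 + 4*z*log(-z) + z*(-4 + sqrt(2) + 4*log(2))


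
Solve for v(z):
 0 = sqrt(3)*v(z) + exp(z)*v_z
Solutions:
 v(z) = C1*exp(sqrt(3)*exp(-z))


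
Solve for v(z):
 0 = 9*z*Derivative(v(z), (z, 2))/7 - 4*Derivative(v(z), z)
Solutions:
 v(z) = C1 + C2*z^(37/9)


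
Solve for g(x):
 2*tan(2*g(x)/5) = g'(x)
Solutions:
 g(x) = -5*asin(C1*exp(4*x/5))/2 + 5*pi/2
 g(x) = 5*asin(C1*exp(4*x/5))/2


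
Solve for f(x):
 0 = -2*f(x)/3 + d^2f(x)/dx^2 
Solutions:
 f(x) = C1*exp(-sqrt(6)*x/3) + C2*exp(sqrt(6)*x/3)


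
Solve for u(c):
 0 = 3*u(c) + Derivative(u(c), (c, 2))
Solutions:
 u(c) = C1*sin(sqrt(3)*c) + C2*cos(sqrt(3)*c)


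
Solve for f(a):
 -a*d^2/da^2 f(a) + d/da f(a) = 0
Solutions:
 f(a) = C1 + C2*a^2


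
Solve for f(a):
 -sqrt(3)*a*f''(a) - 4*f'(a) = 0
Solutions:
 f(a) = C1 + C2*a^(1 - 4*sqrt(3)/3)


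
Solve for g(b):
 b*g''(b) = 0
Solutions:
 g(b) = C1 + C2*b


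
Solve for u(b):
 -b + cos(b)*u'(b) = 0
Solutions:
 u(b) = C1 + Integral(b/cos(b), b)


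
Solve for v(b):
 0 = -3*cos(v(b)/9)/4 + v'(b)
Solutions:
 -3*b/4 - 9*log(sin(v(b)/9) - 1)/2 + 9*log(sin(v(b)/9) + 1)/2 = C1


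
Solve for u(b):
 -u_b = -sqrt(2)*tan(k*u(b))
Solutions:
 u(b) = Piecewise((-asin(exp(C1*k + sqrt(2)*b*k))/k + pi/k, Ne(k, 0)), (nan, True))
 u(b) = Piecewise((asin(exp(C1*k + sqrt(2)*b*k))/k, Ne(k, 0)), (nan, True))


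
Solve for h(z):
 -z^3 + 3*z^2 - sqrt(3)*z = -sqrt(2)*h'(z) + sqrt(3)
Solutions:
 h(z) = C1 + sqrt(2)*z^4/8 - sqrt(2)*z^3/2 + sqrt(6)*z^2/4 + sqrt(6)*z/2


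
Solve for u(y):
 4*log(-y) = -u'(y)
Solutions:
 u(y) = C1 - 4*y*log(-y) + 4*y


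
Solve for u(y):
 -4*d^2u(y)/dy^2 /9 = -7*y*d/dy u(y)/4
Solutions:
 u(y) = C1 + C2*erfi(3*sqrt(14)*y/8)


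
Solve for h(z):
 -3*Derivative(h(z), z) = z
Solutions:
 h(z) = C1 - z^2/6


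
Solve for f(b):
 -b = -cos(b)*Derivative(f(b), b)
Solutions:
 f(b) = C1 + Integral(b/cos(b), b)


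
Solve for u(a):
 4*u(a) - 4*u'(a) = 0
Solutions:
 u(a) = C1*exp(a)


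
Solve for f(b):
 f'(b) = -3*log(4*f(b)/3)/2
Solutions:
 2*Integral(1/(log(_y) - log(3) + 2*log(2)), (_y, f(b)))/3 = C1 - b


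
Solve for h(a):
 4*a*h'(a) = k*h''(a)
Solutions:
 h(a) = C1 + C2*erf(sqrt(2)*a*sqrt(-1/k))/sqrt(-1/k)


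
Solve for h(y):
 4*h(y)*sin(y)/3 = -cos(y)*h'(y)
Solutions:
 h(y) = C1*cos(y)^(4/3)


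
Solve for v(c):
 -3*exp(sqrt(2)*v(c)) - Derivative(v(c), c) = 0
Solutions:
 v(c) = sqrt(2)*(2*log(1/(C1 + 3*c)) - log(2))/4


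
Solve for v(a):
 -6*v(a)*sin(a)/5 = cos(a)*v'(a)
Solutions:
 v(a) = C1*cos(a)^(6/5)


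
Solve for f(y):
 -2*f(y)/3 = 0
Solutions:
 f(y) = 0


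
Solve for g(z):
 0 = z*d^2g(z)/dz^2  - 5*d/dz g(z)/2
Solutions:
 g(z) = C1 + C2*z^(7/2)


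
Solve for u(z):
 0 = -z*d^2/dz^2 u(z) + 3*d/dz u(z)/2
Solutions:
 u(z) = C1 + C2*z^(5/2)


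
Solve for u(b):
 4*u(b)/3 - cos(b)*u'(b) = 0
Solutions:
 u(b) = C1*(sin(b) + 1)^(2/3)/(sin(b) - 1)^(2/3)


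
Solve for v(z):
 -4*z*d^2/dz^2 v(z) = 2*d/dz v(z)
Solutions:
 v(z) = C1 + C2*sqrt(z)


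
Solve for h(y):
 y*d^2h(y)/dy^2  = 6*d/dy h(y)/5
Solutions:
 h(y) = C1 + C2*y^(11/5)


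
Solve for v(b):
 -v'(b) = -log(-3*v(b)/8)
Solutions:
 -Integral(1/(log(-_y) - 3*log(2) + log(3)), (_y, v(b))) = C1 - b


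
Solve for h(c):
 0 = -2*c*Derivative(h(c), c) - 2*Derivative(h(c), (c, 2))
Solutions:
 h(c) = C1 + C2*erf(sqrt(2)*c/2)


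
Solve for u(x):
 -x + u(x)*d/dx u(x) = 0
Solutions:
 u(x) = -sqrt(C1 + x^2)
 u(x) = sqrt(C1 + x^2)


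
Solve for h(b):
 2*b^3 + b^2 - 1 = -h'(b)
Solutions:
 h(b) = C1 - b^4/2 - b^3/3 + b


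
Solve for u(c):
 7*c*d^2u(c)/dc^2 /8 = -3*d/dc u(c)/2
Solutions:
 u(c) = C1 + C2/c^(5/7)


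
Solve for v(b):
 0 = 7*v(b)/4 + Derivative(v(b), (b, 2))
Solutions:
 v(b) = C1*sin(sqrt(7)*b/2) + C2*cos(sqrt(7)*b/2)


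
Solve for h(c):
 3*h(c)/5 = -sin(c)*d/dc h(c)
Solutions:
 h(c) = C1*(cos(c) + 1)^(3/10)/(cos(c) - 1)^(3/10)


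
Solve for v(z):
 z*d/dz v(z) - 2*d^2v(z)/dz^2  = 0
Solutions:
 v(z) = C1 + C2*erfi(z/2)


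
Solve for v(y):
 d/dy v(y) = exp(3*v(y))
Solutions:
 v(y) = log(-1/(C1 + 3*y))/3
 v(y) = log((-1/(C1 + y))^(1/3)*(-3^(2/3) - 3*3^(1/6)*I)/6)
 v(y) = log((-1/(C1 + y))^(1/3)*(-3^(2/3) + 3*3^(1/6)*I)/6)


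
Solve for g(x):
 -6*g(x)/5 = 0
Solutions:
 g(x) = 0


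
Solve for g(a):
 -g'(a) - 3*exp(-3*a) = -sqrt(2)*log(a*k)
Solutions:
 g(a) = C1 + sqrt(2)*a*log(a*k) - sqrt(2)*a + exp(-3*a)


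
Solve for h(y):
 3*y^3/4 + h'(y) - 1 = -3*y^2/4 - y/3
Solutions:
 h(y) = C1 - 3*y^4/16 - y^3/4 - y^2/6 + y


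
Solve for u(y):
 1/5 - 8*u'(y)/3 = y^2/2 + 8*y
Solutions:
 u(y) = C1 - y^3/16 - 3*y^2/2 + 3*y/40


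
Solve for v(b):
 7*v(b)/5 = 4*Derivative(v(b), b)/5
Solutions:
 v(b) = C1*exp(7*b/4)


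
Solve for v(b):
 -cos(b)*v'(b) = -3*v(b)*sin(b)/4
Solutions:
 v(b) = C1/cos(b)^(3/4)


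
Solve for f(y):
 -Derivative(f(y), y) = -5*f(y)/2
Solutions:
 f(y) = C1*exp(5*y/2)


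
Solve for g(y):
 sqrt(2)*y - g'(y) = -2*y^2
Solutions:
 g(y) = C1 + 2*y^3/3 + sqrt(2)*y^2/2


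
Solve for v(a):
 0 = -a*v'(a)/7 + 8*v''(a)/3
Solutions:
 v(a) = C1 + C2*erfi(sqrt(21)*a/28)


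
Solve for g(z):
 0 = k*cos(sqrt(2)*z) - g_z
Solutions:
 g(z) = C1 + sqrt(2)*k*sin(sqrt(2)*z)/2


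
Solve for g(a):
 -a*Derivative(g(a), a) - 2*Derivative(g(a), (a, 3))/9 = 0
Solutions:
 g(a) = C1 + Integral(C2*airyai(-6^(2/3)*a/2) + C3*airybi(-6^(2/3)*a/2), a)


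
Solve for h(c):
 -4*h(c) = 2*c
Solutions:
 h(c) = -c/2


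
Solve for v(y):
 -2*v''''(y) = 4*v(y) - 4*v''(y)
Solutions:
 v(y) = (C1*sin(2^(1/4)*y*sqrt(2 - sqrt(2))/2) + C2*cos(2^(1/4)*y*sqrt(2 - sqrt(2))/2))*exp(-2^(1/4)*y*sqrt(sqrt(2) + 2)/2) + (C3*sin(2^(1/4)*y*sqrt(2 - sqrt(2))/2) + C4*cos(2^(1/4)*y*sqrt(2 - sqrt(2))/2))*exp(2^(1/4)*y*sqrt(sqrt(2) + 2)/2)


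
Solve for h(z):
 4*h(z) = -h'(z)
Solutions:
 h(z) = C1*exp(-4*z)


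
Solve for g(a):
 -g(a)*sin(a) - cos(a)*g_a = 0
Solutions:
 g(a) = C1*cos(a)
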